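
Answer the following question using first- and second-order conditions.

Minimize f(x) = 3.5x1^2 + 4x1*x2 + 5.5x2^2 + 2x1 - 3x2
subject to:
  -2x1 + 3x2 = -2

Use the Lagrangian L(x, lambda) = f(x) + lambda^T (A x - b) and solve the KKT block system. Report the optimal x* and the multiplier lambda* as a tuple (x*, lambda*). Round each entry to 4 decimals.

Form the Lagrangian:
  L(x, lambda) = (1/2) x^T Q x + c^T x + lambda^T (A x - b)
Stationarity (grad_x L = 0): Q x + c + A^T lambda = 0.
Primal feasibility: A x = b.

This gives the KKT block system:
  [ Q   A^T ] [ x     ]   [-c ]
  [ A    0  ] [ lambda ] = [ b ]

Solving the linear system:
  x*      = (0.4387, -0.3742)
  lambda* = (1.7871)
  f(x*)   = 2.7871

x* = (0.4387, -0.3742), lambda* = (1.7871)


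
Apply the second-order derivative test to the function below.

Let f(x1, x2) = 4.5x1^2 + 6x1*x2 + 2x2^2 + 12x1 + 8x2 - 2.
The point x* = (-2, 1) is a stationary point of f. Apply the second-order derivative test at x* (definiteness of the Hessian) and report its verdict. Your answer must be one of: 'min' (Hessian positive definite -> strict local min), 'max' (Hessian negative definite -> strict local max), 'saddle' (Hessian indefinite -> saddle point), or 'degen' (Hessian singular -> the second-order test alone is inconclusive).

Compute the Hessian H = grad^2 f:
  H = [[9, 6], [6, 4]]
Verify stationarity: grad f(x*) = H x* + g = (0, 0).
Eigenvalues of H: 0, 13.
H has a zero eigenvalue (singular; positive semidefinite but not definite), so H is neither positive definite, negative definite, nor indefinite. The second-order test alone is inconclusive -> degen.
(Indeed, f is constant along the null direction of H through x*, so x* is not a strict local extremum.)

degen


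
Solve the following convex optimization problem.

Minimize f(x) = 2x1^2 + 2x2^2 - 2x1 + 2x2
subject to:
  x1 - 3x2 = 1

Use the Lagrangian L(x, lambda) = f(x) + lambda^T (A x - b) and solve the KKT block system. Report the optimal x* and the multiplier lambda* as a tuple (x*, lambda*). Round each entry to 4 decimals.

Form the Lagrangian:
  L(x, lambda) = (1/2) x^T Q x + c^T x + lambda^T (A x - b)
Stationarity (grad_x L = 0): Q x + c + A^T lambda = 0.
Primal feasibility: A x = b.

This gives the KKT block system:
  [ Q   A^T ] [ x     ]   [-c ]
  [ A    0  ] [ lambda ] = [ b ]

Solving the linear system:
  x*      = (0.4, -0.2)
  lambda* = (0.4)
  f(x*)   = -0.8

x* = (0.4, -0.2), lambda* = (0.4)


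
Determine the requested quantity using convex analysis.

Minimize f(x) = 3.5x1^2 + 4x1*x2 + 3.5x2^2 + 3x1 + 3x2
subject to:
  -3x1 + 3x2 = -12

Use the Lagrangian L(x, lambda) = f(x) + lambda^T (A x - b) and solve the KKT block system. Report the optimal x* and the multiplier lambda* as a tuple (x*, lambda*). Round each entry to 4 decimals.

Form the Lagrangian:
  L(x, lambda) = (1/2) x^T Q x + c^T x + lambda^T (A x - b)
Stationarity (grad_x L = 0): Q x + c + A^T lambda = 0.
Primal feasibility: A x = b.

This gives the KKT block system:
  [ Q   A^T ] [ x     ]   [-c ]
  [ A    0  ] [ lambda ] = [ b ]

Solving the linear system:
  x*      = (1.7273, -2.2727)
  lambda* = (2)
  f(x*)   = 11.1818

x* = (1.7273, -2.2727), lambda* = (2)


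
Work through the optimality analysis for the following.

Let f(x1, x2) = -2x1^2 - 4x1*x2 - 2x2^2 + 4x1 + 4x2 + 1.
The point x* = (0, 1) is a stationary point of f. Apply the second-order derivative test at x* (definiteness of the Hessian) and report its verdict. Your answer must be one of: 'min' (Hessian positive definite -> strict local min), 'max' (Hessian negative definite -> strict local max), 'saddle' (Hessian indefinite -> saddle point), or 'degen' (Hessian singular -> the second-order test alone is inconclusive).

Compute the Hessian H = grad^2 f:
  H = [[-4, -4], [-4, -4]]
Verify stationarity: grad f(x*) = H x* + g = (0, 0).
Eigenvalues of H: -8, 0.
H has a zero eigenvalue (singular; negative semidefinite but not definite), so H is neither positive definite, negative definite, nor indefinite. The second-order test alone is inconclusive -> degen.
(Indeed, f is constant along the null direction of H through x*, so x* is not a strict local extremum.)

degen


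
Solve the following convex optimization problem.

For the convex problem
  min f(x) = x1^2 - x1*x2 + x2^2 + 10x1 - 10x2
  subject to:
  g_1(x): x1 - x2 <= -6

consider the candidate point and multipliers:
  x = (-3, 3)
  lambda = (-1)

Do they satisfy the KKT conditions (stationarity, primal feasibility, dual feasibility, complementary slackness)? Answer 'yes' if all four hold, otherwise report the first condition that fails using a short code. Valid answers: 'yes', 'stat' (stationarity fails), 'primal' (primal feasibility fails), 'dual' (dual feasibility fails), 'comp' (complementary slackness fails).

Gradient of f: grad f(x) = Q x + c = (1, -1)
Constraint values g_i(x) = a_i^T x - b_i:
  g_1((-3, 3)) = 0
Stationarity residual: grad f(x) + sum_i lambda_i a_i = (0, 0)
  -> stationarity OK
Primal feasibility (all g_i <= 0): OK
Dual feasibility (all lambda_i >= 0): FAILS
Complementary slackness (lambda_i * g_i(x) = 0 for all i): OK

Verdict: the first failing condition is dual_feasibility -> dual.

dual


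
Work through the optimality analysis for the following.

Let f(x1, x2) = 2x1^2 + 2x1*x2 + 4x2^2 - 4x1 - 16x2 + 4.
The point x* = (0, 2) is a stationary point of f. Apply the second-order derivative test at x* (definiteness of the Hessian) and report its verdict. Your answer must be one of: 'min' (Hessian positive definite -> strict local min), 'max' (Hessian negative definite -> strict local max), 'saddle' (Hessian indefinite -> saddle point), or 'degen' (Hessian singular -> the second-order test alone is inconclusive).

Compute the Hessian H = grad^2 f:
  H = [[4, 2], [2, 8]]
Verify stationarity: grad f(x*) = H x* + g = (0, 0).
Eigenvalues of H: 3.1716, 8.8284.
Both eigenvalues > 0, so H is positive definite -> x* is a strict local min.

min


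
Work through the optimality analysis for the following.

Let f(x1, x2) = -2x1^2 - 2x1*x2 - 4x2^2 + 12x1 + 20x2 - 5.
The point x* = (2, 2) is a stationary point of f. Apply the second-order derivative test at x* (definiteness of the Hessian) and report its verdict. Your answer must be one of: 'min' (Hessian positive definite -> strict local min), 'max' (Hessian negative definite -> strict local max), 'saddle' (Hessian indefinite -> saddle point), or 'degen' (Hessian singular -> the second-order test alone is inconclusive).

Compute the Hessian H = grad^2 f:
  H = [[-4, -2], [-2, -8]]
Verify stationarity: grad f(x*) = H x* + g = (0, 0).
Eigenvalues of H: -8.8284, -3.1716.
Both eigenvalues < 0, so H is negative definite -> x* is a strict local max.

max


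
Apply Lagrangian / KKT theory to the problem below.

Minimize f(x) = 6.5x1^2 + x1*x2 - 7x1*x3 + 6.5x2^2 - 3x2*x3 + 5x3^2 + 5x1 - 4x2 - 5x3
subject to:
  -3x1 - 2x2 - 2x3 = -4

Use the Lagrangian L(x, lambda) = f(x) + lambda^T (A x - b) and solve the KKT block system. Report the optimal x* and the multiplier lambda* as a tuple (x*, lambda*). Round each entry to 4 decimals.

Form the Lagrangian:
  L(x, lambda) = (1/2) x^T Q x + c^T x + lambda^T (A x - b)
Stationarity (grad_x L = 0): Q x + c + A^T lambda = 0.
Primal feasibility: A x = b.

This gives the KKT block system:
  [ Q   A^T ] [ x     ]   [-c ]
  [ A    0  ] [ lambda ] = [ b ]

Solving the linear system:
  x*      = (0.2562, 0.6192, 0.9966)
  lambda* = (0.6577)
  f(x*)   = -1.774

x* = (0.2562, 0.6192, 0.9966), lambda* = (0.6577)


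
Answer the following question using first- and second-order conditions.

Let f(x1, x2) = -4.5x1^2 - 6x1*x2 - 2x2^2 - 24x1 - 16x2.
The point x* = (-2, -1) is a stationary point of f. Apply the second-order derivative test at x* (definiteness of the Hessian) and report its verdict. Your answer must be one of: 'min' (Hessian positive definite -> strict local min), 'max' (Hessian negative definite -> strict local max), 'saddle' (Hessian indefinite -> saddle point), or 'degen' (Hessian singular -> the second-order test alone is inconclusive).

Compute the Hessian H = grad^2 f:
  H = [[-9, -6], [-6, -4]]
Verify stationarity: grad f(x*) = H x* + g = (0, 0).
Eigenvalues of H: -13, 0.
H has a zero eigenvalue (singular; negative semidefinite but not definite), so H is neither positive definite, negative definite, nor indefinite. The second-order test alone is inconclusive -> degen.
(Indeed, f is constant along the null direction of H through x*, so x* is not a strict local extremum.)

degen


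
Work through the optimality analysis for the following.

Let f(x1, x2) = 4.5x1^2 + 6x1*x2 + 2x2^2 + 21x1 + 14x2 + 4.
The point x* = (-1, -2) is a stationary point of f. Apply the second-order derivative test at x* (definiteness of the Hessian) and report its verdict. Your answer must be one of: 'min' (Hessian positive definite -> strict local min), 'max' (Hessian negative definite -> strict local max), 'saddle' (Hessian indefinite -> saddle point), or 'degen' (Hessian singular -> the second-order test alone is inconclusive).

Compute the Hessian H = grad^2 f:
  H = [[9, 6], [6, 4]]
Verify stationarity: grad f(x*) = H x* + g = (0, 0).
Eigenvalues of H: 0, 13.
H has a zero eigenvalue (singular; positive semidefinite but not definite), so H is neither positive definite, negative definite, nor indefinite. The second-order test alone is inconclusive -> degen.
(Indeed, f is constant along the null direction of H through x*, so x* is not a strict local extremum.)

degen


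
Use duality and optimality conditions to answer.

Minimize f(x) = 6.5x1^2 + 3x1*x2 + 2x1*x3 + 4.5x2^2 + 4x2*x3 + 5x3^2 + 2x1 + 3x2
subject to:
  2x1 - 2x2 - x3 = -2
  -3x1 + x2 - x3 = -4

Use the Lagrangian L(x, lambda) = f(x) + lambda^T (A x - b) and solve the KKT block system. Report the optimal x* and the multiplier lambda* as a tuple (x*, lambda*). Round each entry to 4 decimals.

Form the Lagrangian:
  L(x, lambda) = (1/2) x^T Q x + c^T x + lambda^T (A x - b)
Stationarity (grad_x L = 0): Q x + c + A^T lambda = 0.
Primal feasibility: A x = b.

This gives the KKT block system:
  [ Q   A^T ] [ x     ]   [-c ]
  [ A    0  ] [ lambda ] = [ b ]

Solving the linear system:
  x*      = (0.3984, -0.0026, 2.8021)
  lambda* = (14.7292, 14.0781)
  f(x*)   = 43.2799

x* = (0.3984, -0.0026, 2.8021), lambda* = (14.7292, 14.0781)


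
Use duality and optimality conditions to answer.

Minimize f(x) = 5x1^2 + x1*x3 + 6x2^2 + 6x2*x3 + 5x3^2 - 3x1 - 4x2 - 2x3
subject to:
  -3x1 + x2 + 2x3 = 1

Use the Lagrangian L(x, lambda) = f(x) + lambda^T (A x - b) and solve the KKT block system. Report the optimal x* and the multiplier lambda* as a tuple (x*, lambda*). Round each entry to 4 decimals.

Form the Lagrangian:
  L(x, lambda) = (1/2) x^T Q x + c^T x + lambda^T (A x - b)
Stationarity (grad_x L = 0): Q x + c + A^T lambda = 0.
Primal feasibility: A x = b.

This gives the KKT block system:
  [ Q   A^T ] [ x     ]   [-c ]
  [ A    0  ] [ lambda ] = [ b ]

Solving the linear system:
  x*      = (-0.0648, 0.3017, 0.2519)
  lambda* = (-1.1322)
  f(x*)   = -0.192

x* = (-0.0648, 0.3017, 0.2519), lambda* = (-1.1322)


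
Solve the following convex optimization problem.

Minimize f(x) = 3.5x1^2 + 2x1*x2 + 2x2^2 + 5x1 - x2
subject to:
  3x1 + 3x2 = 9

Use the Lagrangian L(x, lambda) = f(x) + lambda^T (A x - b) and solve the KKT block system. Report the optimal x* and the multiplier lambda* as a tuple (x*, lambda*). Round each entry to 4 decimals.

Form the Lagrangian:
  L(x, lambda) = (1/2) x^T Q x + c^T x + lambda^T (A x - b)
Stationarity (grad_x L = 0): Q x + c + A^T lambda = 0.
Primal feasibility: A x = b.

This gives the KKT block system:
  [ Q   A^T ] [ x     ]   [-c ]
  [ A    0  ] [ lambda ] = [ b ]

Solving the linear system:
  x*      = (0, 3)
  lambda* = (-3.6667)
  f(x*)   = 15

x* = (0, 3), lambda* = (-3.6667)


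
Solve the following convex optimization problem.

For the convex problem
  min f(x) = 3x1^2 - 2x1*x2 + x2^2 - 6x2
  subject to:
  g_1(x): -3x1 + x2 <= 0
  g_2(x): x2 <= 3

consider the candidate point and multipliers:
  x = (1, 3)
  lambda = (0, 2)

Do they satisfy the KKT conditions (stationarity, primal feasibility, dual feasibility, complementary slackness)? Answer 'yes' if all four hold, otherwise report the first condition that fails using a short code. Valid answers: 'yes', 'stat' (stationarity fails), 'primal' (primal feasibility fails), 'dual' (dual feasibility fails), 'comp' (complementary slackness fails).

Gradient of f: grad f(x) = Q x + c = (0, -2)
Constraint values g_i(x) = a_i^T x - b_i:
  g_1((1, 3)) = 0
  g_2((1, 3)) = 0
Stationarity residual: grad f(x) + sum_i lambda_i a_i = (0, 0)
  -> stationarity OK
Primal feasibility (all g_i <= 0): OK
Dual feasibility (all lambda_i >= 0): OK
Complementary slackness (lambda_i * g_i(x) = 0 for all i): OK

Verdict: yes, KKT holds.

yes


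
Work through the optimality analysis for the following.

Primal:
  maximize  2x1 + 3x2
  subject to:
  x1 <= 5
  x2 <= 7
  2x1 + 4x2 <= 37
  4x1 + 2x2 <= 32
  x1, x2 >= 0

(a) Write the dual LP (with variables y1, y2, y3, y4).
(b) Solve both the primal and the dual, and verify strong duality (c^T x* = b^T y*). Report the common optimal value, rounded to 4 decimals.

The standard primal-dual pair for 'max c^T x s.t. A x <= b, x >= 0' is:
  Dual:  min b^T y  s.t.  A^T y >= c,  y >= 0.

So the dual LP is:
  minimize  5y1 + 7y2 + 37y3 + 32y4
  subject to:
    y1 + 2y3 + 4y4 >= 2
    y2 + 4y3 + 2y4 >= 3
    y1, y2, y3, y4 >= 0

Solving the primal: x* = (4.5, 7).
  primal value c^T x* = 30.
Solving the dual: y* = (0, 2, 0, 0.5).
  dual value b^T y* = 30.
Strong duality: c^T x* = b^T y*. Confirmed.

30


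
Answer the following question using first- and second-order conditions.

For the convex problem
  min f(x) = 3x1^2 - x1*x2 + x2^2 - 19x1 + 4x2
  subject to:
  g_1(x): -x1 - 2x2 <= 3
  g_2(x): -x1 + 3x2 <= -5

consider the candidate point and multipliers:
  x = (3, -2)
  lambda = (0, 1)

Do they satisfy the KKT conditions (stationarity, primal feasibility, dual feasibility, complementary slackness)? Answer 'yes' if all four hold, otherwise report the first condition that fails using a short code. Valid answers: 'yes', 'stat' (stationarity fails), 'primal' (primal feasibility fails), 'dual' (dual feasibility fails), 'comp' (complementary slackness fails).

Gradient of f: grad f(x) = Q x + c = (1, -3)
Constraint values g_i(x) = a_i^T x - b_i:
  g_1((3, -2)) = -2
  g_2((3, -2)) = -4
Stationarity residual: grad f(x) + sum_i lambda_i a_i = (0, 0)
  -> stationarity OK
Primal feasibility (all g_i <= 0): OK
Dual feasibility (all lambda_i >= 0): OK
Complementary slackness (lambda_i * g_i(x) = 0 for all i): FAILS

Verdict: the first failing condition is complementary_slackness -> comp.

comp


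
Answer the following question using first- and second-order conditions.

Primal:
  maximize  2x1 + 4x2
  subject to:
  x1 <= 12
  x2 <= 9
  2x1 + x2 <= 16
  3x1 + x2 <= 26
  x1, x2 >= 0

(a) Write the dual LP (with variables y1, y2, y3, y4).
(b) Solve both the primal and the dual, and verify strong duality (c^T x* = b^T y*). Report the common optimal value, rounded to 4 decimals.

The standard primal-dual pair for 'max c^T x s.t. A x <= b, x >= 0' is:
  Dual:  min b^T y  s.t.  A^T y >= c,  y >= 0.

So the dual LP is:
  minimize  12y1 + 9y2 + 16y3 + 26y4
  subject to:
    y1 + 2y3 + 3y4 >= 2
    y2 + y3 + y4 >= 4
    y1, y2, y3, y4 >= 0

Solving the primal: x* = (3.5, 9).
  primal value c^T x* = 43.
Solving the dual: y* = (0, 3, 1, 0).
  dual value b^T y* = 43.
Strong duality: c^T x* = b^T y*. Confirmed.

43


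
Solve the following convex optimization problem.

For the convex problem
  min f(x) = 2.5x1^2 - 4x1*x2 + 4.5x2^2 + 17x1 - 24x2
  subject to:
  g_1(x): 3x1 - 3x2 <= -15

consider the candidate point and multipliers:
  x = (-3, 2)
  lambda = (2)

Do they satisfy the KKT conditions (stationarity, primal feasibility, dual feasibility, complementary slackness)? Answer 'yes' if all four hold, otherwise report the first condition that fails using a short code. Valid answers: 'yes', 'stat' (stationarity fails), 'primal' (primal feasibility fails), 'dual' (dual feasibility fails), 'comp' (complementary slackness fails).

Gradient of f: grad f(x) = Q x + c = (-6, 6)
Constraint values g_i(x) = a_i^T x - b_i:
  g_1((-3, 2)) = 0
Stationarity residual: grad f(x) + sum_i lambda_i a_i = (0, 0)
  -> stationarity OK
Primal feasibility (all g_i <= 0): OK
Dual feasibility (all lambda_i >= 0): OK
Complementary slackness (lambda_i * g_i(x) = 0 for all i): OK

Verdict: yes, KKT holds.

yes


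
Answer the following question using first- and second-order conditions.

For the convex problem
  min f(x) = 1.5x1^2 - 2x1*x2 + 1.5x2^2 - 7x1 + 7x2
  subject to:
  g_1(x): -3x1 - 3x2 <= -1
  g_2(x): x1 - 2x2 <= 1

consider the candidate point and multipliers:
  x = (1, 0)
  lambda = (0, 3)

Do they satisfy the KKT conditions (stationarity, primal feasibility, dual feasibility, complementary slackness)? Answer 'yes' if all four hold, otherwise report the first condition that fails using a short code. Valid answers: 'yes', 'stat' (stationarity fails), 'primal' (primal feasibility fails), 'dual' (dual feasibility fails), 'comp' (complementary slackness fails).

Gradient of f: grad f(x) = Q x + c = (-4, 5)
Constraint values g_i(x) = a_i^T x - b_i:
  g_1((1, 0)) = -2
  g_2((1, 0)) = 0
Stationarity residual: grad f(x) + sum_i lambda_i a_i = (-1, -1)
  -> stationarity FAILS
Primal feasibility (all g_i <= 0): OK
Dual feasibility (all lambda_i >= 0): OK
Complementary slackness (lambda_i * g_i(x) = 0 for all i): OK

Verdict: the first failing condition is stationarity -> stat.

stat


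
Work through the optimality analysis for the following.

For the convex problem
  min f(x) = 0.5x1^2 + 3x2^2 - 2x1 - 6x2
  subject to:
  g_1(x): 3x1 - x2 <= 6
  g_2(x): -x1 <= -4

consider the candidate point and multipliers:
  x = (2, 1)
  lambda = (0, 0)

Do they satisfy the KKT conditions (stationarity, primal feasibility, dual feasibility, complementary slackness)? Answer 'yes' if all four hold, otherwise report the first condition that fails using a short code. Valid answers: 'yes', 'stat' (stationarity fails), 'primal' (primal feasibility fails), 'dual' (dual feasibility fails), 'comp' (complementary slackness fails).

Gradient of f: grad f(x) = Q x + c = (0, 0)
Constraint values g_i(x) = a_i^T x - b_i:
  g_1((2, 1)) = -1
  g_2((2, 1)) = 2
Stationarity residual: grad f(x) + sum_i lambda_i a_i = (0, 0)
  -> stationarity OK
Primal feasibility (all g_i <= 0): FAILS
Dual feasibility (all lambda_i >= 0): OK
Complementary slackness (lambda_i * g_i(x) = 0 for all i): OK

Verdict: the first failing condition is primal_feasibility -> primal.

primal


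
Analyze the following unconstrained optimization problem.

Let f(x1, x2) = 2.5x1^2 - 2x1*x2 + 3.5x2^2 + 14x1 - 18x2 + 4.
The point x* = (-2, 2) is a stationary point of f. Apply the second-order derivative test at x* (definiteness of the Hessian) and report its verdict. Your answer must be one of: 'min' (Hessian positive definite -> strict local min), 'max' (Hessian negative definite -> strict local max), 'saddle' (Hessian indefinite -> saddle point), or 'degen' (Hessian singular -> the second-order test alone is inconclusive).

Compute the Hessian H = grad^2 f:
  H = [[5, -2], [-2, 7]]
Verify stationarity: grad f(x*) = H x* + g = (0, 0).
Eigenvalues of H: 3.7639, 8.2361.
Both eigenvalues > 0, so H is positive definite -> x* is a strict local min.

min


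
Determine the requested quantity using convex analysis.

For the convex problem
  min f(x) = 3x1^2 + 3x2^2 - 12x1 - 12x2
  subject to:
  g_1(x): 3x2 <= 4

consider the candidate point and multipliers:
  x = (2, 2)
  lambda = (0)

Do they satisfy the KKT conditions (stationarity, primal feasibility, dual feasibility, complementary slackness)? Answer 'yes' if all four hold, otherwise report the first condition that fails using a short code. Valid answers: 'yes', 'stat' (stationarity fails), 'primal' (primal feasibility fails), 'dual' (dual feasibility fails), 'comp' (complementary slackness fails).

Gradient of f: grad f(x) = Q x + c = (0, 0)
Constraint values g_i(x) = a_i^T x - b_i:
  g_1((2, 2)) = 2
Stationarity residual: grad f(x) + sum_i lambda_i a_i = (0, 0)
  -> stationarity OK
Primal feasibility (all g_i <= 0): FAILS
Dual feasibility (all lambda_i >= 0): OK
Complementary slackness (lambda_i * g_i(x) = 0 for all i): OK

Verdict: the first failing condition is primal_feasibility -> primal.

primal


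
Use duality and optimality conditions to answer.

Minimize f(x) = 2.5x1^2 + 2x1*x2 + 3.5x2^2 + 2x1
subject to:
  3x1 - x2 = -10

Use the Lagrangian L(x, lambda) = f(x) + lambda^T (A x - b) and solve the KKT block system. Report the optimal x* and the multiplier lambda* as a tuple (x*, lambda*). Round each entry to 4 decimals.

Form the Lagrangian:
  L(x, lambda) = (1/2) x^T Q x + c^T x + lambda^T (A x - b)
Stationarity (grad_x L = 0): Q x + c + A^T lambda = 0.
Primal feasibility: A x = b.

This gives the KKT block system:
  [ Q   A^T ] [ x     ]   [-c ]
  [ A    0  ] [ lambda ] = [ b ]

Solving the linear system:
  x*      = (-2.9, 1.3)
  lambda* = (3.3)
  f(x*)   = 13.6

x* = (-2.9, 1.3), lambda* = (3.3)


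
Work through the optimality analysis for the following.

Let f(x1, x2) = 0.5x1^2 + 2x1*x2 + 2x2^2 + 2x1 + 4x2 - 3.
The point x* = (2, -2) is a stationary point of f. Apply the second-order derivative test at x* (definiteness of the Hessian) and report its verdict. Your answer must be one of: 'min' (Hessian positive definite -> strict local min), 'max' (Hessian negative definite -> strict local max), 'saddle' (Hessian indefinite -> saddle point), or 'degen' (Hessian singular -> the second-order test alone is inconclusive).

Compute the Hessian H = grad^2 f:
  H = [[1, 2], [2, 4]]
Verify stationarity: grad f(x*) = H x* + g = (0, 0).
Eigenvalues of H: 0, 5.
H has a zero eigenvalue (singular; positive semidefinite but not definite), so H is neither positive definite, negative definite, nor indefinite. The second-order test alone is inconclusive -> degen.
(Indeed, f is constant along the null direction of H through x*, so x* is not a strict local extremum.)

degen


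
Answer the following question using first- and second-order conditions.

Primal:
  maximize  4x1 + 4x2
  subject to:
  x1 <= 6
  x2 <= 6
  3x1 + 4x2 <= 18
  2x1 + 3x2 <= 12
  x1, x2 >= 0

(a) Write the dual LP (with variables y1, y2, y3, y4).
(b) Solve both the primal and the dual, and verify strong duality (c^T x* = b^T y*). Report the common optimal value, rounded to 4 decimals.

The standard primal-dual pair for 'max c^T x s.t. A x <= b, x >= 0' is:
  Dual:  min b^T y  s.t.  A^T y >= c,  y >= 0.

So the dual LP is:
  minimize  6y1 + 6y2 + 18y3 + 12y4
  subject to:
    y1 + 3y3 + 2y4 >= 4
    y2 + 4y3 + 3y4 >= 4
    y1, y2, y3, y4 >= 0

Solving the primal: x* = (6, 0).
  primal value c^T x* = 24.
Solving the dual: y* = (1.3333, 0, 0, 1.3333).
  dual value b^T y* = 24.
Strong duality: c^T x* = b^T y*. Confirmed.

24


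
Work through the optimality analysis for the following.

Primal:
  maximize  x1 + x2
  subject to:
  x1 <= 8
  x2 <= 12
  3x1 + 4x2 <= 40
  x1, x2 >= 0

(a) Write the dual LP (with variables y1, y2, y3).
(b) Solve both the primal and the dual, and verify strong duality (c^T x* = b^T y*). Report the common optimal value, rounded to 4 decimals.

The standard primal-dual pair for 'max c^T x s.t. A x <= b, x >= 0' is:
  Dual:  min b^T y  s.t.  A^T y >= c,  y >= 0.

So the dual LP is:
  minimize  8y1 + 12y2 + 40y3
  subject to:
    y1 + 3y3 >= 1
    y2 + 4y3 >= 1
    y1, y2, y3 >= 0

Solving the primal: x* = (8, 4).
  primal value c^T x* = 12.
Solving the dual: y* = (0.25, 0, 0.25).
  dual value b^T y* = 12.
Strong duality: c^T x* = b^T y*. Confirmed.

12


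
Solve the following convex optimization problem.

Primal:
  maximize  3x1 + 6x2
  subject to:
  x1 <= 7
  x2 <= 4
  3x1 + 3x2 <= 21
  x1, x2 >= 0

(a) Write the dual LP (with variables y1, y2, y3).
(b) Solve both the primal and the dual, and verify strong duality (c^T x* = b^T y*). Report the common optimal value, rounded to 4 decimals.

The standard primal-dual pair for 'max c^T x s.t. A x <= b, x >= 0' is:
  Dual:  min b^T y  s.t.  A^T y >= c,  y >= 0.

So the dual LP is:
  minimize  7y1 + 4y2 + 21y3
  subject to:
    y1 + 3y3 >= 3
    y2 + 3y3 >= 6
    y1, y2, y3 >= 0

Solving the primal: x* = (3, 4).
  primal value c^T x* = 33.
Solving the dual: y* = (0, 3, 1).
  dual value b^T y* = 33.
Strong duality: c^T x* = b^T y*. Confirmed.

33


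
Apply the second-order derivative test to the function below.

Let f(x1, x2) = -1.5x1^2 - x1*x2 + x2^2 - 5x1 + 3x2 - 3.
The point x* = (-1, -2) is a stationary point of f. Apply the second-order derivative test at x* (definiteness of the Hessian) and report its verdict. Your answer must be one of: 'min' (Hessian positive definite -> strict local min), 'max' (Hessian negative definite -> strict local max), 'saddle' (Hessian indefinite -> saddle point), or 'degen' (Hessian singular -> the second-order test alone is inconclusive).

Compute the Hessian H = grad^2 f:
  H = [[-3, -1], [-1, 2]]
Verify stationarity: grad f(x*) = H x* + g = (0, 0).
Eigenvalues of H: -3.1926, 2.1926.
Eigenvalues have mixed signs, so H is indefinite -> x* is a saddle point.

saddle


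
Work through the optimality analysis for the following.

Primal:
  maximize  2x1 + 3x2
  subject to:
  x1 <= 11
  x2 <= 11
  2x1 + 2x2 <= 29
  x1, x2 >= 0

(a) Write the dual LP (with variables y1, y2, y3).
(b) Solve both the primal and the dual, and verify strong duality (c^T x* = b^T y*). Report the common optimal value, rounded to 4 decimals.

The standard primal-dual pair for 'max c^T x s.t. A x <= b, x >= 0' is:
  Dual:  min b^T y  s.t.  A^T y >= c,  y >= 0.

So the dual LP is:
  minimize  11y1 + 11y2 + 29y3
  subject to:
    y1 + 2y3 >= 2
    y2 + 2y3 >= 3
    y1, y2, y3 >= 0

Solving the primal: x* = (3.5, 11).
  primal value c^T x* = 40.
Solving the dual: y* = (0, 1, 1).
  dual value b^T y* = 40.
Strong duality: c^T x* = b^T y*. Confirmed.

40


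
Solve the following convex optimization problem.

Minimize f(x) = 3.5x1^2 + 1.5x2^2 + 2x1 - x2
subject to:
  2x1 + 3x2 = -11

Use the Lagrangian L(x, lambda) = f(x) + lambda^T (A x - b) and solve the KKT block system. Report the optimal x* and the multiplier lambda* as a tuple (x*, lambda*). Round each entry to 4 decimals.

Form the Lagrangian:
  L(x, lambda) = (1/2) x^T Q x + c^T x + lambda^T (A x - b)
Stationarity (grad_x L = 0): Q x + c + A^T lambda = 0.
Primal feasibility: A x = b.

This gives the KKT block system:
  [ Q   A^T ] [ x     ]   [-c ]
  [ A    0  ] [ lambda ] = [ b ]

Solving the linear system:
  x*      = (-1.2, -2.8667)
  lambda* = (3.2)
  f(x*)   = 17.8333

x* = (-1.2, -2.8667), lambda* = (3.2)


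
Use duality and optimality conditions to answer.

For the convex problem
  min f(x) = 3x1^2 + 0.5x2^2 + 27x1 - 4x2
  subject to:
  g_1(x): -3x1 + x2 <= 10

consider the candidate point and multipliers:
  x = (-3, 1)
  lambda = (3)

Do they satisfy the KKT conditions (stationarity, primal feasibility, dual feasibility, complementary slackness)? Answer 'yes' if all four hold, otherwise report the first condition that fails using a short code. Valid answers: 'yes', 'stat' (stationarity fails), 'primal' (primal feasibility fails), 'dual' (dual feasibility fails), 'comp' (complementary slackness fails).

Gradient of f: grad f(x) = Q x + c = (9, -3)
Constraint values g_i(x) = a_i^T x - b_i:
  g_1((-3, 1)) = 0
Stationarity residual: grad f(x) + sum_i lambda_i a_i = (0, 0)
  -> stationarity OK
Primal feasibility (all g_i <= 0): OK
Dual feasibility (all lambda_i >= 0): OK
Complementary slackness (lambda_i * g_i(x) = 0 for all i): OK

Verdict: yes, KKT holds.

yes


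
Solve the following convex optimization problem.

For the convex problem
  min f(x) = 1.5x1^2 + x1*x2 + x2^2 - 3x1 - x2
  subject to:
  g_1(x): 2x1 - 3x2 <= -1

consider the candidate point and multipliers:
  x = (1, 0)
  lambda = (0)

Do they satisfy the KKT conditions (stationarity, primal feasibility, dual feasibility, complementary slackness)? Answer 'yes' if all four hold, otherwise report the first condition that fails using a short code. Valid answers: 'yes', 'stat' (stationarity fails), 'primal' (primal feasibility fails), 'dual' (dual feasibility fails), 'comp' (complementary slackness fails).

Gradient of f: grad f(x) = Q x + c = (0, 0)
Constraint values g_i(x) = a_i^T x - b_i:
  g_1((1, 0)) = 3
Stationarity residual: grad f(x) + sum_i lambda_i a_i = (0, 0)
  -> stationarity OK
Primal feasibility (all g_i <= 0): FAILS
Dual feasibility (all lambda_i >= 0): OK
Complementary slackness (lambda_i * g_i(x) = 0 for all i): OK

Verdict: the first failing condition is primal_feasibility -> primal.

primal


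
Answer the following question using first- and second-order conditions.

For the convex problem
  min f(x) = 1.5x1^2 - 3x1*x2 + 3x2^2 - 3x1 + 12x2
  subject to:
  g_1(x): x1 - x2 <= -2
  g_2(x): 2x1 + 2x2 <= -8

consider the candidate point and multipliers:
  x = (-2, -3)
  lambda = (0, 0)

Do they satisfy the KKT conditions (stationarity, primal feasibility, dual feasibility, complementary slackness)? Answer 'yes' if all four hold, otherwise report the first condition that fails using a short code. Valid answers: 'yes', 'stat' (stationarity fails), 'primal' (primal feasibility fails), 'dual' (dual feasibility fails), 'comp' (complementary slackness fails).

Gradient of f: grad f(x) = Q x + c = (0, 0)
Constraint values g_i(x) = a_i^T x - b_i:
  g_1((-2, -3)) = 3
  g_2((-2, -3)) = -2
Stationarity residual: grad f(x) + sum_i lambda_i a_i = (0, 0)
  -> stationarity OK
Primal feasibility (all g_i <= 0): FAILS
Dual feasibility (all lambda_i >= 0): OK
Complementary slackness (lambda_i * g_i(x) = 0 for all i): OK

Verdict: the first failing condition is primal_feasibility -> primal.

primal


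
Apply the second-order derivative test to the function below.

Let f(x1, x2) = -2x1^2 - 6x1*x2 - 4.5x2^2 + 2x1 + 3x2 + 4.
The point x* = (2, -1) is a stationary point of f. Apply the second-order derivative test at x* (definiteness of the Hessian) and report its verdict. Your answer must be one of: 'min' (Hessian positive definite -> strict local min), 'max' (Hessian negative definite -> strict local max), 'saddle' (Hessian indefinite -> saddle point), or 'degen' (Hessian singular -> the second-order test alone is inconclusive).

Compute the Hessian H = grad^2 f:
  H = [[-4, -6], [-6, -9]]
Verify stationarity: grad f(x*) = H x* + g = (0, 0).
Eigenvalues of H: -13, 0.
H has a zero eigenvalue (singular; negative semidefinite but not definite), so H is neither positive definite, negative definite, nor indefinite. The second-order test alone is inconclusive -> degen.
(Indeed, f is constant along the null direction of H through x*, so x* is not a strict local extremum.)

degen


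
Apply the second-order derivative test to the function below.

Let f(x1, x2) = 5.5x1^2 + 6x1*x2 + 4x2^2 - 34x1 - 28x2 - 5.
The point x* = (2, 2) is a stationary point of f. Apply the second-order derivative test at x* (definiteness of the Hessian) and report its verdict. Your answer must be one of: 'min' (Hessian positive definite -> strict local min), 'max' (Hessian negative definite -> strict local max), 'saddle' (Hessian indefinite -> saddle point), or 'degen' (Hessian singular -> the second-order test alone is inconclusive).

Compute the Hessian H = grad^2 f:
  H = [[11, 6], [6, 8]]
Verify stationarity: grad f(x*) = H x* + g = (0, 0).
Eigenvalues of H: 3.3153, 15.6847.
Both eigenvalues > 0, so H is positive definite -> x* is a strict local min.

min


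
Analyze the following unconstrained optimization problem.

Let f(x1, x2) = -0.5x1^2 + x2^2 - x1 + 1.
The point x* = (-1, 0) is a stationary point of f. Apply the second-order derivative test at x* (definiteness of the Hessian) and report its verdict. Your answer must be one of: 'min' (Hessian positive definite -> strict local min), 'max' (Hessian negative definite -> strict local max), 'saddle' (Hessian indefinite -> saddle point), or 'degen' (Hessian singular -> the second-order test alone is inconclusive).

Compute the Hessian H = grad^2 f:
  H = [[-1, 0], [0, 2]]
Verify stationarity: grad f(x*) = H x* + g = (0, 0).
Eigenvalues of H: -1, 2.
Eigenvalues have mixed signs, so H is indefinite -> x* is a saddle point.

saddle


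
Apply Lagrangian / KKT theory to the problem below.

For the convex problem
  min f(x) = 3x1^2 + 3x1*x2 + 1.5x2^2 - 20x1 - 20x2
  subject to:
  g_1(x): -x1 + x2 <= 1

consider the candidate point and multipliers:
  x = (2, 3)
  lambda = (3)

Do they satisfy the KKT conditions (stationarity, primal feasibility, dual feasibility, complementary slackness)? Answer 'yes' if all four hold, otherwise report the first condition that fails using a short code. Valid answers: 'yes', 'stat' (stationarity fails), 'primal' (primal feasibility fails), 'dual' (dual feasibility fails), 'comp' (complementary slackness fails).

Gradient of f: grad f(x) = Q x + c = (1, -5)
Constraint values g_i(x) = a_i^T x - b_i:
  g_1((2, 3)) = 0
Stationarity residual: grad f(x) + sum_i lambda_i a_i = (-2, -2)
  -> stationarity FAILS
Primal feasibility (all g_i <= 0): OK
Dual feasibility (all lambda_i >= 0): OK
Complementary slackness (lambda_i * g_i(x) = 0 for all i): OK

Verdict: the first failing condition is stationarity -> stat.

stat


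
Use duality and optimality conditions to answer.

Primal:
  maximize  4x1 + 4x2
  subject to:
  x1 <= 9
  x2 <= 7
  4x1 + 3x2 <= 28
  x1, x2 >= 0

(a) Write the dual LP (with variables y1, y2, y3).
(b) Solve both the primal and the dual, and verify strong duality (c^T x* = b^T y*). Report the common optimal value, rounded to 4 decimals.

The standard primal-dual pair for 'max c^T x s.t. A x <= b, x >= 0' is:
  Dual:  min b^T y  s.t.  A^T y >= c,  y >= 0.

So the dual LP is:
  minimize  9y1 + 7y2 + 28y3
  subject to:
    y1 + 4y3 >= 4
    y2 + 3y3 >= 4
    y1, y2, y3 >= 0

Solving the primal: x* = (1.75, 7).
  primal value c^T x* = 35.
Solving the dual: y* = (0, 1, 1).
  dual value b^T y* = 35.
Strong duality: c^T x* = b^T y*. Confirmed.

35


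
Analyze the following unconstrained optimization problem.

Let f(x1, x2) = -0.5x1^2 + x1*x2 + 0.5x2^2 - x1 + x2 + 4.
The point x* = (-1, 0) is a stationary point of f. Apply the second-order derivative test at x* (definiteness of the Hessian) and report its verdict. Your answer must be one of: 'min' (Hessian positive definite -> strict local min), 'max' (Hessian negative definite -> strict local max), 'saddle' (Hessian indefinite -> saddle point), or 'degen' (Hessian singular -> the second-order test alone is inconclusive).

Compute the Hessian H = grad^2 f:
  H = [[-1, 1], [1, 1]]
Verify stationarity: grad f(x*) = H x* + g = (0, 0).
Eigenvalues of H: -1.4142, 1.4142.
Eigenvalues have mixed signs, so H is indefinite -> x* is a saddle point.

saddle


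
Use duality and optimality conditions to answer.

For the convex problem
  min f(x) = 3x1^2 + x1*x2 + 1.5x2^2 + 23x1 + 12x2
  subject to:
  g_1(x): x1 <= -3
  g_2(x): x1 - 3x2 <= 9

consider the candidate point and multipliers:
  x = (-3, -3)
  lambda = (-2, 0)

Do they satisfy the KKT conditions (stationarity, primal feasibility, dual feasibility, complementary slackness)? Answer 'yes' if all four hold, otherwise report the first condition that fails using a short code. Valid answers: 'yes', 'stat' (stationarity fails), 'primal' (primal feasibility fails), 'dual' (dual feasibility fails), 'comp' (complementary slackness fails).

Gradient of f: grad f(x) = Q x + c = (2, 0)
Constraint values g_i(x) = a_i^T x - b_i:
  g_1((-3, -3)) = 0
  g_2((-3, -3)) = -3
Stationarity residual: grad f(x) + sum_i lambda_i a_i = (0, 0)
  -> stationarity OK
Primal feasibility (all g_i <= 0): OK
Dual feasibility (all lambda_i >= 0): FAILS
Complementary slackness (lambda_i * g_i(x) = 0 for all i): OK

Verdict: the first failing condition is dual_feasibility -> dual.

dual


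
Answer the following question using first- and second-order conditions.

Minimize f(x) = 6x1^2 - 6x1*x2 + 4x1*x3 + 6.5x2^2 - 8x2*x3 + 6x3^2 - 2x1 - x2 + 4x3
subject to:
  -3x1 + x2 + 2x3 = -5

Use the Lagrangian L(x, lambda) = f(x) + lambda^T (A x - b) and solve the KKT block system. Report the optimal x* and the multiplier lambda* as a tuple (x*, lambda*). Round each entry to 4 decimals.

Form the Lagrangian:
  L(x, lambda) = (1/2) x^T Q x + c^T x + lambda^T (A x - b)
Stationarity (grad_x L = 0): Q x + c + A^T lambda = 0.
Primal feasibility: A x = b.

This gives the KKT block system:
  [ Q   A^T ] [ x     ]   [-c ]
  [ A    0  ] [ lambda ] = [ b ]

Solving the linear system:
  x*      = (0.7728, -0.3995, -1.141)
  lambda* = (1.7023)
  f(x*)   = 1.4008

x* = (0.7728, -0.3995, -1.141), lambda* = (1.7023)


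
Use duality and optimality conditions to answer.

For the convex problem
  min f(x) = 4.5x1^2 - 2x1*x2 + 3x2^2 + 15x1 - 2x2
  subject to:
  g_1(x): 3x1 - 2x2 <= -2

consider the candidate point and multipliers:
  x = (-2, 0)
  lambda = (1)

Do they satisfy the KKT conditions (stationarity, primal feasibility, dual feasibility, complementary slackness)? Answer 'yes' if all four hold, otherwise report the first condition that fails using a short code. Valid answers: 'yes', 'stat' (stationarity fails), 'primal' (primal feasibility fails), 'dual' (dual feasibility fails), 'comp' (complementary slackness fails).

Gradient of f: grad f(x) = Q x + c = (-3, 2)
Constraint values g_i(x) = a_i^T x - b_i:
  g_1((-2, 0)) = -4
Stationarity residual: grad f(x) + sum_i lambda_i a_i = (0, 0)
  -> stationarity OK
Primal feasibility (all g_i <= 0): OK
Dual feasibility (all lambda_i >= 0): OK
Complementary slackness (lambda_i * g_i(x) = 0 for all i): FAILS

Verdict: the first failing condition is complementary_slackness -> comp.

comp


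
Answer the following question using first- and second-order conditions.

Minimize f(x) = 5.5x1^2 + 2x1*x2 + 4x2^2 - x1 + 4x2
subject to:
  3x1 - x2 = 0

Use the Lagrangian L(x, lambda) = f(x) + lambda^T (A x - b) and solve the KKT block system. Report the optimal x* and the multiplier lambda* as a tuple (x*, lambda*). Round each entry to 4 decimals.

Form the Lagrangian:
  L(x, lambda) = (1/2) x^T Q x + c^T x + lambda^T (A x - b)
Stationarity (grad_x L = 0): Q x + c + A^T lambda = 0.
Primal feasibility: A x = b.

This gives the KKT block system:
  [ Q   A^T ] [ x     ]   [-c ]
  [ A    0  ] [ lambda ] = [ b ]

Solving the linear system:
  x*      = (-0.1158, -0.3474)
  lambda* = (0.9895)
  f(x*)   = -0.6368

x* = (-0.1158, -0.3474), lambda* = (0.9895)


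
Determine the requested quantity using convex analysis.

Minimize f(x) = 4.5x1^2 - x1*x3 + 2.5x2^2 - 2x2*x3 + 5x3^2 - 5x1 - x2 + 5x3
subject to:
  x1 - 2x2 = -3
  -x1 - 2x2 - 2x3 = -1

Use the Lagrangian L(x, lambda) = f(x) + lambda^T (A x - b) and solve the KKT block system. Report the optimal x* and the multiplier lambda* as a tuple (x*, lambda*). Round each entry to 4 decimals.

Form the Lagrangian:
  L(x, lambda) = (1/2) x^T Q x + c^T x + lambda^T (A x - b)
Stationarity (grad_x L = 0): Q x + c + A^T lambda = 0.
Primal feasibility: A x = b.

This gives the KKT block system:
  [ Q   A^T ] [ x     ]   [-c ]
  [ A    0  ] [ lambda ] = [ b ]

Solving the linear system:
  x*      = (-0.3402, 1.3299, -0.6598)
  lambda* = (5.4433, -1.9588)
  f(x*)   = 5.7216

x* = (-0.3402, 1.3299, -0.6598), lambda* = (5.4433, -1.9588)


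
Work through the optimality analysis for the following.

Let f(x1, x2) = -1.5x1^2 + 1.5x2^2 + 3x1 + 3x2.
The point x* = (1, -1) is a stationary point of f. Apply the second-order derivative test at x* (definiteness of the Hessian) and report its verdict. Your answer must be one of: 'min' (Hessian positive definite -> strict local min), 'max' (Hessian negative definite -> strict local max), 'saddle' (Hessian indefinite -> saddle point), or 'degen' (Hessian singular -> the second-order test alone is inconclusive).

Compute the Hessian H = grad^2 f:
  H = [[-3, 0], [0, 3]]
Verify stationarity: grad f(x*) = H x* + g = (0, 0).
Eigenvalues of H: -3, 3.
Eigenvalues have mixed signs, so H is indefinite -> x* is a saddle point.

saddle


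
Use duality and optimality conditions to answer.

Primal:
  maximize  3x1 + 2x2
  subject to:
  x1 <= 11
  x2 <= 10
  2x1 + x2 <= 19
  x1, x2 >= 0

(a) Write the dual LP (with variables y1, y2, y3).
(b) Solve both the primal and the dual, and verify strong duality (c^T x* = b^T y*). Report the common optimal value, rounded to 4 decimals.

The standard primal-dual pair for 'max c^T x s.t. A x <= b, x >= 0' is:
  Dual:  min b^T y  s.t.  A^T y >= c,  y >= 0.

So the dual LP is:
  minimize  11y1 + 10y2 + 19y3
  subject to:
    y1 + 2y3 >= 3
    y2 + y3 >= 2
    y1, y2, y3 >= 0

Solving the primal: x* = (4.5, 10).
  primal value c^T x* = 33.5.
Solving the dual: y* = (0, 0.5, 1.5).
  dual value b^T y* = 33.5.
Strong duality: c^T x* = b^T y*. Confirmed.

33.5
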